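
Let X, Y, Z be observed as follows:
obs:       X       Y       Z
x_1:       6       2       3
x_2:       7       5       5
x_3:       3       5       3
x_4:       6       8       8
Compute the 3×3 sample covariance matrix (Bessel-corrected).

Step 1 — column means:
  mean(X) = (6 + 7 + 3 + 6) / 4 = 22/4 = 5.5
  mean(Y) = (2 + 5 + 5 + 8) / 4 = 20/4 = 5
  mean(Z) = (3 + 5 + 3 + 8) / 4 = 19/4 = 4.75

Step 2 — sample covariance S[i,j] = (1/(n-1)) · Σ_k (x_{k,i} - mean_i) · (x_{k,j} - mean_j), with n-1 = 3.
  S[X,X] = ((0.5)·(0.5) + (1.5)·(1.5) + (-2.5)·(-2.5) + (0.5)·(0.5)) / 3 = 9/3 = 3
  S[X,Y] = ((0.5)·(-3) + (1.5)·(0) + (-2.5)·(0) + (0.5)·(3)) / 3 = 0/3 = 0
  S[X,Z] = ((0.5)·(-1.75) + (1.5)·(0.25) + (-2.5)·(-1.75) + (0.5)·(3.25)) / 3 = 5.5/3 = 1.8333
  S[Y,Y] = ((-3)·(-3) + (0)·(0) + (0)·(0) + (3)·(3)) / 3 = 18/3 = 6
  S[Y,Z] = ((-3)·(-1.75) + (0)·(0.25) + (0)·(-1.75) + (3)·(3.25)) / 3 = 15/3 = 5
  S[Z,Z] = ((-1.75)·(-1.75) + (0.25)·(0.25) + (-1.75)·(-1.75) + (3.25)·(3.25)) / 3 = 16.75/3 = 5.5833

S is symmetric (S[j,i] = S[i,j]). Assembling:

S = [[3, 0, 1.8333],
 [0, 6, 5],
 [1.8333, 5, 5.5833]]


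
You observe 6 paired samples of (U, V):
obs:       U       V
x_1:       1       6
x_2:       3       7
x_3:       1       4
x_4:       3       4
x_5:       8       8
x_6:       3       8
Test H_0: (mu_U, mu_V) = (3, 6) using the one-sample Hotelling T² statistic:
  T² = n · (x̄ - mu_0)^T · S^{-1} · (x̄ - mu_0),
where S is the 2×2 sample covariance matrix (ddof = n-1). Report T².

Step 1 — sample mean vector:
  mean(U) = (1 + 3 + 1 + 3 + 8 + 3) / 6 = 19/6 = 3.1667
  mean(V) = (6 + 7 + 4 + 4 + 8 + 8) / 6 = 37/6 = 6.1667
  x̄ = (3.1667, 6.1667),  deviation x̄ - mu_0 = (3.1667, 6.1667) - (3, 6) = (0.1667, 0.1667).

Step 2 — sample covariance matrix, S[i,j] = (1/(n-1)) · Σ_k (x_{k,i} - mean_i) · (x_{k,j} - mean_j), divisor n-1 = 5:
  S[U,U] = ((-2.1667)·(-2.1667) + (-0.1667)·(-0.1667) + (-2.1667)·(-2.1667) + (-0.1667)·(-0.1667) + (4.8333)·(4.8333) + (-0.1667)·(-0.1667)) / 5 = 32.8333/5 = 6.5667
  S[U,V] = ((-2.1667)·(-0.1667) + (-0.1667)·(0.8333) + (-2.1667)·(-2.1667) + (-0.1667)·(-2.1667) + (4.8333)·(1.8333) + (-0.1667)·(1.8333)) / 5 = 13.8333/5 = 2.7667
  S[V,V] = ((-0.1667)·(-0.1667) + (0.8333)·(0.8333) + (-2.1667)·(-2.1667) + (-2.1667)·(-2.1667) + (1.8333)·(1.8333) + (1.8333)·(1.8333)) / 5 = 16.8333/5 = 3.3667
  S = [[6.5667, 2.7667],
 [2.7667, 3.3667]].

Step 3 — invert S. det(S) = 6.5667·3.3667 - (2.7667)² = 14.4533.
  S^{-1} = (1/det) · [[d, -b], [-b, a]] = [[0.2329, -0.1914],
 [-0.1914, 0.4543]].

Step 4 — quadratic form (x̄ - mu_0)^T · S^{-1} · (x̄ - mu_0):
  S^{-1} · (x̄ - mu_0) = (0.0069, 0.0438),
  (x̄ - mu_0)^T · [...] = (0.1667)·(0.0069) + (0.1667)·(0.0438) = 0.0085.

Step 5 — scale by n: T² = 6 · 0.0085 = 0.0507.

T² ≈ 0.0507


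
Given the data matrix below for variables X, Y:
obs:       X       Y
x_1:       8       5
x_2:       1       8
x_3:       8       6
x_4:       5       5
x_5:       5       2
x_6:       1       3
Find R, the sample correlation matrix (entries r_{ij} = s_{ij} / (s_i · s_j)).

Step 1 — column means:
  mean(X) = (8 + 1 + 8 + 5 + 5 + 1) / 6 = 28/6 = 4.6667
  mean(Y) = (5 + 8 + 6 + 5 + 2 + 3) / 6 = 29/6 = 4.8333

Step 2 — sample variances and covariances s[i,j] = (1/(n-1)) · Σ_k (x_{k,i} - mean_i) · (x_{k,j} - mean_j), with n-1 = 5:
  s[X,X] = ((3.3333)·(3.3333) + (-3.6667)·(-3.6667) + (3.3333)·(3.3333) + (0.3333)·(0.3333) + (0.3333)·(0.3333) + (-3.6667)·(-3.6667)) / 5 = 49.3333/5 = 9.8667
  s[X,Y] = ((3.3333)·(0.1667) + (-3.6667)·(3.1667) + (3.3333)·(1.1667) + (0.3333)·(0.1667) + (0.3333)·(-2.8333) + (-3.6667)·(-1.8333)) / 5 = -1.3333/5 = -0.2667
  s[Y,Y] = ((0.1667)·(0.1667) + (3.1667)·(3.1667) + (1.1667)·(1.1667) + (0.1667)·(0.1667) + (-2.8333)·(-2.8333) + (-1.8333)·(-1.8333)) / 5 = 22.8333/5 = 4.5667
  Sample standard deviations s_i = √(s[i,i]):
  s(X) = √(9.8667) = 3.1411
  s(Y) = √(4.5667) = 2.137

Step 3 — r_{ij} = s_{ij} / (s_i · s_j):
  r[X,X] = 1 (diagonal).
  r[X,Y] = -0.2667 / (3.1411 · 2.137) = -0.2667 / 6.7125 = -0.0397
  r[Y,Y] = 1 (diagonal).

R is symmetric with unit diagonal. Assembling:

R = [[1, -0.0397],
 [-0.0397, 1]]


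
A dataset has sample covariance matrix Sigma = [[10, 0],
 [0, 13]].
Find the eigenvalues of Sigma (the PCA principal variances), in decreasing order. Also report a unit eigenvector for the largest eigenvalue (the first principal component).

Step 1 — characteristic polynomial of 2×2 Sigma:
  det(Sigma - λI) = λ² - trace · λ + det = 0.
  trace = 10 + 13 = 23, det = 10·13 - (0)² = 130.
Step 2 — discriminant:
  Δ = trace² - 4·det = 529 - 520 = 9.
Step 3 — eigenvalues:
  λ = (trace ± √Δ)/2 = (23 ± 3)/2,
  λ_1 = 13,  λ_2 = 10.

Step 4 — unit eigenvector for λ_1: Sigma is diagonal, so its eigenvectors are the coordinate axes. λ_1 = 13 is the diagonal entry on the second coordinate axis, hence
  v_1 = (0, 1) (||v_1|| = 1).

λ_1 = 13,  λ_2 = 10;  v_1 ≈ (0, 1)


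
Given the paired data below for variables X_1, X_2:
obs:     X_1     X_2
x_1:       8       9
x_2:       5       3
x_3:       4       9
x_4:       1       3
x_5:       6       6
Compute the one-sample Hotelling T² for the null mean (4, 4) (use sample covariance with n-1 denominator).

Step 1 — sample mean vector:
  mean(X_1) = (8 + 5 + 4 + 1 + 6) / 5 = 24/5 = 4.8
  mean(X_2) = (9 + 3 + 9 + 3 + 6) / 5 = 30/5 = 6
  x̄ = (4.8, 6),  deviation x̄ - mu_0 = (4.8, 6) - (4, 4) = (0.8, 2).

Step 2 — sample covariance matrix, S[i,j] = (1/(n-1)) · Σ_k (x_{k,i} - mean_i) · (x_{k,j} - mean_j), divisor n-1 = 4:
  S[X_1,X_1] = ((3.2)·(3.2) + (0.2)·(0.2) + (-0.8)·(-0.8) + (-3.8)·(-3.8) + (1.2)·(1.2)) / 4 = 26.8/4 = 6.7
  S[X_1,X_2] = ((3.2)·(3) + (0.2)·(-3) + (-0.8)·(3) + (-3.8)·(-3) + (1.2)·(0)) / 4 = 18/4 = 4.5
  S[X_2,X_2] = ((3)·(3) + (-3)·(-3) + (3)·(3) + (-3)·(-3) + (0)·(0)) / 4 = 36/4 = 9
  S = [[6.7, 4.5],
 [4.5, 9]].

Step 3 — invert S. det(S) = 6.7·9 - (4.5)² = 40.05.
  S^{-1} = (1/det) · [[d, -b], [-b, a]] = [[0.2247, -0.1124],
 [-0.1124, 0.1673]].

Step 4 — quadratic form (x̄ - mu_0)^T · S^{-1} · (x̄ - mu_0):
  S^{-1} · (x̄ - mu_0) = (-0.0449, 0.2447),
  (x̄ - mu_0)^T · [...] = (0.8)·(-0.0449) + (2)·(0.2447) = 0.4534.

Step 5 — scale by n: T² = 5 · 0.4534 = 2.2672.

T² ≈ 2.2672


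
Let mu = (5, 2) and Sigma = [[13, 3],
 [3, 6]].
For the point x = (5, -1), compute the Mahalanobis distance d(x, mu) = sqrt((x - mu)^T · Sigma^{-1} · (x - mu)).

Step 1 — centre the observation: (x - mu) = (0, -3).

Step 2 — invert Sigma. det(Sigma) = 13·6 - (3)² = 69.
  Sigma^{-1} = (1/det) · [[d, -b], [-b, a]] = [[0.087, -0.0435],
 [-0.0435, 0.1884]].

Step 3 — form the quadratic (x - mu)^T · Sigma^{-1} · (x - mu):
  Sigma^{-1} · (x - mu) = (0.1304, -0.5652).
  (x - mu)^T · [Sigma^{-1} · (x - mu)] = (0)·(0.1304) + (-3)·(-0.5652) = 1.6957.

Step 4 — take square root: d = √(1.6957) ≈ 1.3022.

d(x, mu) = √(1.6957) ≈ 1.3022


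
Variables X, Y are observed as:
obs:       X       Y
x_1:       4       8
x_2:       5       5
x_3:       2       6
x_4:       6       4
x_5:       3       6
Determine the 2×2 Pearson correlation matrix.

Step 1 — column means:
  mean(X) = (4 + 5 + 2 + 6 + 3) / 5 = 20/5 = 4
  mean(Y) = (8 + 5 + 6 + 4 + 6) / 5 = 29/5 = 5.8

Step 2 — sample variances and covariances s[i,j] = (1/(n-1)) · Σ_k (x_{k,i} - mean_i) · (x_{k,j} - mean_j), with n-1 = 4:
  s[X,X] = ((0)·(0) + (1)·(1) + (-2)·(-2) + (2)·(2) + (-1)·(-1)) / 4 = 10/4 = 2.5
  s[X,Y] = ((0)·(2.2) + (1)·(-0.8) + (-2)·(0.2) + (2)·(-1.8) + (-1)·(0.2)) / 4 = -5/4 = -1.25
  s[Y,Y] = ((2.2)·(2.2) + (-0.8)·(-0.8) + (0.2)·(0.2) + (-1.8)·(-1.8) + (0.2)·(0.2)) / 4 = 8.8/4 = 2.2
  Sample standard deviations s_i = √(s[i,i]):
  s(X) = √(2.5) = 1.5811
  s(Y) = √(2.2) = 1.4832

Step 3 — r_{ij} = s_{ij} / (s_i · s_j):
  r[X,X] = 1 (diagonal).
  r[X,Y] = -1.25 / (1.5811 · 1.4832) = -1.25 / 2.3452 = -0.533
  r[Y,Y] = 1 (diagonal).

R is symmetric with unit diagonal. Assembling:

R = [[1, -0.533],
 [-0.533, 1]]


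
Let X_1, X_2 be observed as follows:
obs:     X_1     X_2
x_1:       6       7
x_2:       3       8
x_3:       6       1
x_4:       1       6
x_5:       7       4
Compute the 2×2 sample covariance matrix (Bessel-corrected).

Step 1 — column means:
  mean(X_1) = (6 + 3 + 6 + 1 + 7) / 5 = 23/5 = 4.6
  mean(X_2) = (7 + 8 + 1 + 6 + 4) / 5 = 26/5 = 5.2

Step 2 — sample covariance S[i,j] = (1/(n-1)) · Σ_k (x_{k,i} - mean_i) · (x_{k,j} - mean_j), with n-1 = 4.
  S[X_1,X_1] = ((1.4)·(1.4) + (-1.6)·(-1.6) + (1.4)·(1.4) + (-3.6)·(-3.6) + (2.4)·(2.4)) / 4 = 25.2/4 = 6.3
  S[X_1,X_2] = ((1.4)·(1.8) + (-1.6)·(2.8) + (1.4)·(-4.2) + (-3.6)·(0.8) + (2.4)·(-1.2)) / 4 = -13.6/4 = -3.4
  S[X_2,X_2] = ((1.8)·(1.8) + (2.8)·(2.8) + (-4.2)·(-4.2) + (0.8)·(0.8) + (-1.2)·(-1.2)) / 4 = 30.8/4 = 7.7

S is symmetric (S[j,i] = S[i,j]). Assembling:

S = [[6.3, -3.4],
 [-3.4, 7.7]]


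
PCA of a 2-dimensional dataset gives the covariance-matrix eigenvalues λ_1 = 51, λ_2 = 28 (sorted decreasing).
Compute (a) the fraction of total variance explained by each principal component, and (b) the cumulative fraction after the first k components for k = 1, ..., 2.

Step 1 — total variance = trace(Sigma) = Σ λ_i = 51 + 28 = 79.

Step 2 — fraction explained by component i = λ_i / Σ λ:
  PC1: 51/79 = 0.6456
  PC2: 28/79 = 0.3544

Step 3 — cumulative fraction after k components = (λ_1 + ... + λ_k) / Σ λ:
  k = 1: 51/79 = 0.6456
  k = 2: (51 + 28)/79 = 79/79 = 1

Summary (fraction, with percent):

explained: PC1 0.6456 (64.56%), PC2 0.3544 (35.44%);  cumulative: 0.6456, 1


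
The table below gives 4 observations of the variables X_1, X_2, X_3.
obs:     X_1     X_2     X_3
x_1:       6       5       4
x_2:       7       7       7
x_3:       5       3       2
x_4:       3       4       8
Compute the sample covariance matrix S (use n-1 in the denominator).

Step 1 — column means:
  mean(X_1) = (6 + 7 + 5 + 3) / 4 = 21/4 = 5.25
  mean(X_2) = (5 + 7 + 3 + 4) / 4 = 19/4 = 4.75
  mean(X_3) = (4 + 7 + 2 + 8) / 4 = 21/4 = 5.25

Step 2 — sample covariance S[i,j] = (1/(n-1)) · Σ_k (x_{k,i} - mean_i) · (x_{k,j} - mean_j), with n-1 = 3.
  S[X_1,X_1] = ((0.75)·(0.75) + (1.75)·(1.75) + (-0.25)·(-0.25) + (-2.25)·(-2.25)) / 3 = 8.75/3 = 2.9167
  S[X_1,X_2] = ((0.75)·(0.25) + (1.75)·(2.25) + (-0.25)·(-1.75) + (-2.25)·(-0.75)) / 3 = 6.25/3 = 2.0833
  S[X_1,X_3] = ((0.75)·(-1.25) + (1.75)·(1.75) + (-0.25)·(-3.25) + (-2.25)·(2.75)) / 3 = -3.25/3 = -1.0833
  S[X_2,X_2] = ((0.25)·(0.25) + (2.25)·(2.25) + (-1.75)·(-1.75) + (-0.75)·(-0.75)) / 3 = 8.75/3 = 2.9167
  S[X_2,X_3] = ((0.25)·(-1.25) + (2.25)·(1.75) + (-1.75)·(-3.25) + (-0.75)·(2.75)) / 3 = 7.25/3 = 2.4167
  S[X_3,X_3] = ((-1.25)·(-1.25) + (1.75)·(1.75) + (-3.25)·(-3.25) + (2.75)·(2.75)) / 3 = 22.75/3 = 7.5833

S is symmetric (S[j,i] = S[i,j]). Assembling:

S = [[2.9167, 2.0833, -1.0833],
 [2.0833, 2.9167, 2.4167],
 [-1.0833, 2.4167, 7.5833]]


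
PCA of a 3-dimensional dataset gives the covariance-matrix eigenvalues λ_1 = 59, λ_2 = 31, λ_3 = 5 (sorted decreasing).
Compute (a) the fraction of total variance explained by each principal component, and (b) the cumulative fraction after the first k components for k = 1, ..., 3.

Step 1 — total variance = trace(Sigma) = Σ λ_i = 59 + 31 + 5 = 95.

Step 2 — fraction explained by component i = λ_i / Σ λ:
  PC1: 59/95 = 0.6211
  PC2: 31/95 = 0.3263
  PC3: 5/95 = 0.0526

Step 3 — cumulative fraction after k components = (λ_1 + ... + λ_k) / Σ λ:
  k = 1: 59/95 = 0.6211
  k = 2: (59 + 31)/95 = 90/95 = 0.9474
  k = 3: (59 + 31 + 5)/95 = 95/95 = 1

Summary (fraction, with percent):

explained: PC1 0.6211 (62.11%), PC2 0.3263 (32.63%), PC3 0.0526 (5.26%);  cumulative: 0.6211, 0.9474, 1


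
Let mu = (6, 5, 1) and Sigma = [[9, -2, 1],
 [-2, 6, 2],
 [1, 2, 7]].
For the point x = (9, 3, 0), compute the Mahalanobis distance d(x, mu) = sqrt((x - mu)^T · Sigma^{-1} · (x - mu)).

Step 1 — centre the observation: (x - mu) = (3, -2, -1).

Step 2 — invert Sigma (cofactor / det for 3×3, or solve directly):
  Sigma^{-1} = [[0.1267, 0.0533, -0.0333],
 [0.0533, 0.2067, -0.0667],
 [-0.0333, -0.0667, 0.1667]].

Step 3 — form the quadratic (x - mu)^T · Sigma^{-1} · (x - mu):
  Sigma^{-1} · (x - mu) = (0.3067, -0.1867, -0.1333).
  (x - mu)^T · [Sigma^{-1} · (x - mu)] = (3)·(0.3067) + (-2)·(-0.1867) + (-1)·(-0.1333) = 1.4267.

Step 4 — take square root: d = √(1.4267) ≈ 1.1944.

d(x, mu) = √(1.4267) ≈ 1.1944


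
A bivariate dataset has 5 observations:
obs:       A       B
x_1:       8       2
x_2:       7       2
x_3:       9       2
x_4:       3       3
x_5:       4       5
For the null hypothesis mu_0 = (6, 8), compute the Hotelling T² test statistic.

Step 1 — sample mean vector:
  mean(A) = (8 + 7 + 9 + 3 + 4) / 5 = 31/5 = 6.2
  mean(B) = (2 + 2 + 2 + 3 + 5) / 5 = 14/5 = 2.8
  x̄ = (6.2, 2.8),  deviation x̄ - mu_0 = (6.2, 2.8) - (6, 8) = (0.2, -5.2).

Step 2 — sample covariance matrix, S[i,j] = (1/(n-1)) · Σ_k (x_{k,i} - mean_i) · (x_{k,j} - mean_j), divisor n-1 = 4:
  S[A,A] = ((1.8)·(1.8) + (0.8)·(0.8) + (2.8)·(2.8) + (-3.2)·(-3.2) + (-2.2)·(-2.2)) / 4 = 26.8/4 = 6.7
  S[A,B] = ((1.8)·(-0.8) + (0.8)·(-0.8) + (2.8)·(-0.8) + (-3.2)·(0.2) + (-2.2)·(2.2)) / 4 = -9.8/4 = -2.45
  S[B,B] = ((-0.8)·(-0.8) + (-0.8)·(-0.8) + (-0.8)·(-0.8) + (0.2)·(0.2) + (2.2)·(2.2)) / 4 = 6.8/4 = 1.7
  S = [[6.7, -2.45],
 [-2.45, 1.7]].

Step 3 — invert S. det(S) = 6.7·1.7 - (-2.45)² = 5.3875.
  S^{-1} = (1/det) · [[d, -b], [-b, a]] = [[0.3155, 0.4548],
 [0.4548, 1.2436]].

Step 4 — quadratic form (x̄ - mu_0)^T · S^{-1} · (x̄ - mu_0):
  S^{-1} · (x̄ - mu_0) = (-2.3016, -6.3759),
  (x̄ - mu_0)^T · [...] = (0.2)·(-2.3016) + (-5.2)·(-6.3759) = 32.6942.

Step 5 — scale by n: T² = 5 · 32.6942 = 163.471.

T² ≈ 163.471


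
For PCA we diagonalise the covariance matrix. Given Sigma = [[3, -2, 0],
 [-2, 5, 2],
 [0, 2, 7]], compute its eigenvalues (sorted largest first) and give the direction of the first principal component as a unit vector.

Step 1 — characteristic polynomial p(λ) = det(λI - Sigma) = λ³ - tr·λ² + c_1·λ - det, where tr = trace, c_1 = sum of the principal 2×2 minors, det = det(Sigma):
  tr = 3 + 5 + 7 = 15,
  c_1 = (3·5 - (-2)²) + (3·7 - (0)²) + (5·7 - (2)²) = 11 + 21 + 31 = 63,
  det = 3·(5·7 - (2)²) - (-2)·((-2)·7 - (2)·(0)) + (0)·((-2)·(2) - 5·(0)) = 3·(31) - (-2)·(-14) + (0)·(-4) = 65.
  So p(λ) = λ³ - 15λ² + 63λ - 65.
Step 2 — look for an integer root (rational root theorem: any rational root is an integer divisor of 65). Testing λ = 5:
  p(5) = 125 - 375 + 315 - 65 = 0  ✓
  Dividing out (λ - 5): p(λ) = (λ - 5)(λ² - 10λ + 13).
Step 3 — remaining eigenvalues from the quadratic λ² - 10λ + 13 = 0:
  Δ = 10² - 4·13 = 100 - 52 = 48,  λ = (10 ± √48)/2 = (10 ± 6.9282)/2 ≈ 8.4641 or 1.5359.
  Sorted: λ_1 = 8.4641,  λ_2 = 5,  λ_3 = 1.5359  (check: sum = 15 = tr ✓).

Step 4 — unit eigenvector for λ_1 ≈ 8.4641: v spans the null space of (Sigma - λ_1 I), whose rows are
  r_1 = (-5.4641, -2, 0),  r_2 = (-2, -3.4641, 2),  r_3 = (0, 2, -1.4641).
  v is orthogonal to every row, so take v ∝ r_1 × r_2 = ((-2)·(2) - (0)·(-3.4641), (0)·(-2) - (-5.4641)·(2), (-5.4641)·(-3.4641) - (-2)·(-2)) ≈ (-4, 10.9282, 14.9282).
  Rescale (multiply by -1 so the first nonzero entry is positive): u = (4, -10.9282, -14.9282).
  ||u|| = √((4)² + (-10.9282)² + (-14.9282)²) = √(358.2769) ≈ 18.9282,  v_1 = u/||u|| ≈ (0.2113, -0.5774, -0.7887) (||v_1|| = 1).

λ_1 = 8.4641,  λ_2 = 5,  λ_3 = 1.5359;  v_1 ≈ (0.2113, -0.5774, -0.7887)


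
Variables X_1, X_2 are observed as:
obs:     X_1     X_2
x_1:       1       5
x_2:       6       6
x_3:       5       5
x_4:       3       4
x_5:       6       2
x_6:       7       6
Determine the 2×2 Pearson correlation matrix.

Step 1 — column means:
  mean(X_1) = (1 + 6 + 5 + 3 + 6 + 7) / 6 = 28/6 = 4.6667
  mean(X_2) = (5 + 6 + 5 + 4 + 2 + 6) / 6 = 28/6 = 4.6667

Step 2 — sample variances and covariances s[i,j] = (1/(n-1)) · Σ_k (x_{k,i} - mean_i) · (x_{k,j} - mean_j), with n-1 = 5:
  s[X_1,X_1] = ((-3.6667)·(-3.6667) + (1.3333)·(1.3333) + (0.3333)·(0.3333) + (-1.6667)·(-1.6667) + (1.3333)·(1.3333) + (2.3333)·(2.3333)) / 5 = 25.3333/5 = 5.0667
  s[X_1,X_2] = ((-3.6667)·(0.3333) + (1.3333)·(1.3333) + (0.3333)·(0.3333) + (-1.6667)·(-0.6667) + (1.3333)·(-2.6667) + (2.3333)·(1.3333)) / 5 = 1.3333/5 = 0.2667
  s[X_2,X_2] = ((0.3333)·(0.3333) + (1.3333)·(1.3333) + (0.3333)·(0.3333) + (-0.6667)·(-0.6667) + (-2.6667)·(-2.6667) + (1.3333)·(1.3333)) / 5 = 11.3333/5 = 2.2667
  Sample standard deviations s_i = √(s[i,i]):
  s(X_1) = √(5.0667) = 2.2509
  s(X_2) = √(2.2667) = 1.5055

Step 3 — r_{ij} = s_{ij} / (s_i · s_j):
  r[X_1,X_1] = 1 (diagonal).
  r[X_1,X_2] = 0.2667 / (2.2509 · 1.5055) = 0.2667 / 3.3889 = 0.0787
  r[X_2,X_2] = 1 (diagonal).

R is symmetric with unit diagonal. Assembling:

R = [[1, 0.0787],
 [0.0787, 1]]


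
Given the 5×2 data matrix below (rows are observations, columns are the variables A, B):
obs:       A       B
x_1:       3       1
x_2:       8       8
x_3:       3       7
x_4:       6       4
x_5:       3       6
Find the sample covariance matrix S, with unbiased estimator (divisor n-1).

Step 1 — column means:
  mean(A) = (3 + 8 + 3 + 6 + 3) / 5 = 23/5 = 4.6
  mean(B) = (1 + 8 + 7 + 4 + 6) / 5 = 26/5 = 5.2

Step 2 — sample covariance S[i,j] = (1/(n-1)) · Σ_k (x_{k,i} - mean_i) · (x_{k,j} - mean_j), with n-1 = 4.
  S[A,A] = ((-1.6)·(-1.6) + (3.4)·(3.4) + (-1.6)·(-1.6) + (1.4)·(1.4) + (-1.6)·(-1.6)) / 4 = 21.2/4 = 5.3
  S[A,B] = ((-1.6)·(-4.2) + (3.4)·(2.8) + (-1.6)·(1.8) + (1.4)·(-1.2) + (-1.6)·(0.8)) / 4 = 10.4/4 = 2.6
  S[B,B] = ((-4.2)·(-4.2) + (2.8)·(2.8) + (1.8)·(1.8) + (-1.2)·(-1.2) + (0.8)·(0.8)) / 4 = 30.8/4 = 7.7

S is symmetric (S[j,i] = S[i,j]). Assembling:

S = [[5.3, 2.6],
 [2.6, 7.7]]


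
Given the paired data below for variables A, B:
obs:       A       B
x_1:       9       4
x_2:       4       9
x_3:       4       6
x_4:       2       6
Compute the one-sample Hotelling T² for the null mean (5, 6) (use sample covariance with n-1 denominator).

Step 1 — sample mean vector:
  mean(A) = (9 + 4 + 4 + 2) / 4 = 19/4 = 4.75
  mean(B) = (4 + 9 + 6 + 6) / 4 = 25/4 = 6.25
  x̄ = (4.75, 6.25),  deviation x̄ - mu_0 = (4.75, 6.25) - (5, 6) = (-0.25, 0.25).

Step 2 — sample covariance matrix, S[i,j] = (1/(n-1)) · Σ_k (x_{k,i} - mean_i) · (x_{k,j} - mean_j), divisor n-1 = 3:
  S[A,A] = ((4.25)·(4.25) + (-0.75)·(-0.75) + (-0.75)·(-0.75) + (-2.75)·(-2.75)) / 3 = 26.75/3 = 8.9167
  S[A,B] = ((4.25)·(-2.25) + (-0.75)·(2.75) + (-0.75)·(-0.25) + (-2.75)·(-0.25)) / 3 = -10.75/3 = -3.5833
  S[B,B] = ((-2.25)·(-2.25) + (2.75)·(2.75) + (-0.25)·(-0.25) + (-0.25)·(-0.25)) / 3 = 12.75/3 = 4.25
  S = [[8.9167, -3.5833],
 [-3.5833, 4.25]].

Step 3 — invert S. det(S) = 8.9167·4.25 - (-3.5833)² = 25.0556.
  S^{-1} = (1/det) · [[d, -b], [-b, a]] = [[0.1696, 0.143],
 [0.143, 0.3559]].

Step 4 — quadratic form (x̄ - mu_0)^T · S^{-1} · (x̄ - mu_0):
  S^{-1} · (x̄ - mu_0) = (-0.0067, 0.0532),
  (x̄ - mu_0)^T · [...] = (-0.25)·(-0.0067) + (0.25)·(0.0532) = 0.015.

Step 5 — scale by n: T² = 4 · 0.015 = 0.0599.

T² ≈ 0.0599


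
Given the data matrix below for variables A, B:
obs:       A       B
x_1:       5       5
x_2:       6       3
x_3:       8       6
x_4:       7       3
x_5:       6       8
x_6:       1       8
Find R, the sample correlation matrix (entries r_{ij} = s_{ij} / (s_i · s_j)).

Step 1 — column means:
  mean(A) = (5 + 6 + 8 + 7 + 6 + 1) / 6 = 33/6 = 5.5
  mean(B) = (5 + 3 + 6 + 3 + 8 + 8) / 6 = 33/6 = 5.5

Step 2 — sample variances and covariances s[i,j] = (1/(n-1)) · Σ_k (x_{k,i} - mean_i) · (x_{k,j} - mean_j), with n-1 = 5:
  s[A,A] = ((-0.5)·(-0.5) + (0.5)·(0.5) + (2.5)·(2.5) + (1.5)·(1.5) + (0.5)·(0.5) + (-4.5)·(-4.5)) / 5 = 29.5/5 = 5.9
  s[A,B] = ((-0.5)·(-0.5) + (0.5)·(-2.5) + (2.5)·(0.5) + (1.5)·(-2.5) + (0.5)·(2.5) + (-4.5)·(2.5)) / 5 = -13.5/5 = -2.7
  s[B,B] = ((-0.5)·(-0.5) + (-2.5)·(-2.5) + (0.5)·(0.5) + (-2.5)·(-2.5) + (2.5)·(2.5) + (2.5)·(2.5)) / 5 = 25.5/5 = 5.1
  Sample standard deviations s_i = √(s[i,i]):
  s(A) = √(5.9) = 2.429
  s(B) = √(5.1) = 2.2583

Step 3 — r_{ij} = s_{ij} / (s_i · s_j):
  r[A,A] = 1 (diagonal).
  r[A,B] = -2.7 / (2.429 · 2.2583) = -2.7 / 5.4854 = -0.4922
  r[B,B] = 1 (diagonal).

R is symmetric with unit diagonal. Assembling:

R = [[1, -0.4922],
 [-0.4922, 1]]


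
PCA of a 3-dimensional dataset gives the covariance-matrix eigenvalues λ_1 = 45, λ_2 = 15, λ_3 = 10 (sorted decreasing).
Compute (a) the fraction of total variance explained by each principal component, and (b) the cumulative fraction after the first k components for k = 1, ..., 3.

Step 1 — total variance = trace(Sigma) = Σ λ_i = 45 + 15 + 10 = 70.

Step 2 — fraction explained by component i = λ_i / Σ λ:
  PC1: 45/70 = 0.6429
  PC2: 15/70 = 0.2143
  PC3: 10/70 = 0.1429

Step 3 — cumulative fraction after k components = (λ_1 + ... + λ_k) / Σ λ:
  k = 1: 45/70 = 0.6429
  k = 2: (45 + 15)/70 = 60/70 = 0.8571
  k = 3: (45 + 15 + 10)/70 = 70/70 = 1

Summary (fraction, with percent):

explained: PC1 0.6429 (64.29%), PC2 0.2143 (21.43%), PC3 0.1429 (14.29%);  cumulative: 0.6429, 0.8571, 1


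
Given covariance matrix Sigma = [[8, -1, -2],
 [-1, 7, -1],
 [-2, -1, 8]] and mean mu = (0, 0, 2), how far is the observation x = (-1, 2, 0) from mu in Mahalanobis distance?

Step 1 — centre the observation: (x - mu) = (-1, 2, -2).

Step 2 — invert Sigma (cofactor / det for 3×3, or solve directly):
  Sigma^{-1} = [[0.1375, 0.025, 0.0375],
 [0.025, 0.15, 0.025],
 [0.0375, 0.025, 0.1375]].

Step 3 — form the quadratic (x - mu)^T · Sigma^{-1} · (x - mu):
  Sigma^{-1} · (x - mu) = (-0.1625, 0.225, -0.2625).
  (x - mu)^T · [Sigma^{-1} · (x - mu)] = (-1)·(-0.1625) + (2)·(0.225) + (-2)·(-0.2625) = 1.1375.

Step 4 — take square root: d = √(1.1375) ≈ 1.0665.

d(x, mu) = √(1.1375) ≈ 1.0665


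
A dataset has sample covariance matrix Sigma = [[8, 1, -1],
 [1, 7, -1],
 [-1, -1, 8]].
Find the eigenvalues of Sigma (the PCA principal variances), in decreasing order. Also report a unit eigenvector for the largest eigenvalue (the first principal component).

Step 1 — characteristic polynomial p(λ) = det(λI - Sigma) = λ³ - tr·λ² + c_1·λ - det, where tr = trace, c_1 = sum of the principal 2×2 minors, det = det(Sigma):
  tr = 8 + 7 + 8 = 23,
  c_1 = (8·7 - (1)²) + (8·8 - (-1)²) + (7·8 - (-1)²) = 55 + 63 + 55 = 173,
  det = 8·(7·8 - (-1)²) - (1)·((1)·8 - (-1)·(-1)) + (-1)·((1)·(-1) - 7·(-1)) = 8·(55) - (1)·(7) + (-1)·(6) = 427.
  So p(λ) = λ³ - 23λ² + 173λ - 427.
Step 2 — look for an integer root (rational root theorem: any rational root is an integer divisor of 427). Testing λ = 7:
  p(7) = 343 - 1127 + 1211 - 427 = 0  ✓
  Dividing out (λ - 7): p(λ) = (λ - 7)(λ² - 16λ + 61).
Step 3 — remaining eigenvalues from the quadratic λ² - 16λ + 61 = 0:
  Δ = 16² - 4·61 = 256 - 244 = 12,  λ = (16 ± √12)/2 = (16 ± 3.4641)/2 ≈ 9.7321 or 6.2679.
  Sorted: λ_1 = 9.7321,  λ_2 = 7,  λ_3 = 6.2679  (check: sum = 23 = tr ✓).

Step 4 — unit eigenvector for λ_1 ≈ 9.7321: v spans the null space of (Sigma - λ_1 I), whose rows are
  r_1 = (-1.7321, 1, -1),  r_2 = (1, -2.7321, -1),  r_3 = (-1, -1, -1.7321).
  v is orthogonal to every row, so take v ∝ r_1 × r_2 = ((1)·(-1) - (-1)·(-2.7321), (-1)·(1) - (-1.7321)·(-1), (-1.7321)·(-2.7321) - (1)·(1)) ≈ (-3.7321, -2.7321, 3.7321).
  Rescale (multiply by -1 so the first nonzero entry is positive): u = (3.7321, 2.7321, -3.7321).
  ||u|| = √((3.7321)² + (2.7321)² + (-3.7321)²) = √(35.3205) ≈ 5.9431,  v_1 = u/||u|| ≈ (0.628, 0.4597, -0.628) (||v_1|| = 1).

λ_1 = 9.7321,  λ_2 = 7,  λ_3 = 6.2679;  v_1 ≈ (0.628, 0.4597, -0.628)


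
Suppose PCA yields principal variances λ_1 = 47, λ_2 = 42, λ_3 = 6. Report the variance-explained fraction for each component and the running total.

Step 1 — total variance = trace(Sigma) = Σ λ_i = 47 + 42 + 6 = 95.

Step 2 — fraction explained by component i = λ_i / Σ λ:
  PC1: 47/95 = 0.4947
  PC2: 42/95 = 0.4421
  PC3: 6/95 = 0.0632

Step 3 — cumulative fraction after k components = (λ_1 + ... + λ_k) / Σ λ:
  k = 1: 47/95 = 0.4947
  k = 2: (47 + 42)/95 = 89/95 = 0.9368
  k = 3: (47 + 42 + 6)/95 = 95/95 = 1

Summary (fraction, with percent):

explained: PC1 0.4947 (49.47%), PC2 0.4421 (44.21%), PC3 0.0632 (6.32%);  cumulative: 0.4947, 0.9368, 1


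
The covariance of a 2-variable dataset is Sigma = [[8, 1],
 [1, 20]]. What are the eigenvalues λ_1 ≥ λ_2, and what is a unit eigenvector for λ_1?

Step 1 — characteristic polynomial of 2×2 Sigma:
  det(Sigma - λI) = λ² - trace · λ + det = 0.
  trace = 8 + 20 = 28, det = 8·20 - (1)² = 159.
Step 2 — discriminant:
  Δ = trace² - 4·det = 784 - 636 = 148.
Step 3 — eigenvalues:
  λ = (trace ± √Δ)/2 = (28 ± 12.1655)/2,
  λ_1 = 20.0828,  λ_2 = 7.9172.

Step 4 — unit eigenvector for λ_1: solve (Sigma - λ_1 I)v = 0. First row:
  (8 - 20.0828)·v_x + (1)·v_y = 0, i.e. (-12.0828)·v_x + (1)·v_y = 0,
  so v ∝ (b, λ_1 - a) = (1, 12.0828) = u.
  ||u|| = √((1)² + (12.0828)²) = √(146.9932) ≈ 12.1241,
  v_1 = u/||u|| ≈ (0.0825, 0.9966) (||v_1|| = 1).

λ_1 = 20.0828,  λ_2 = 7.9172;  v_1 ≈ (0.0825, 0.9966)


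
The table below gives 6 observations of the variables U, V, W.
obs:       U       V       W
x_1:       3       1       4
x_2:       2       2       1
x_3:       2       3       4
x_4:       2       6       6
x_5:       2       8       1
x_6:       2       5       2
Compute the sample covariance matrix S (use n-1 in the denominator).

Step 1 — column means:
  mean(U) = (3 + 2 + 2 + 2 + 2 + 2) / 6 = 13/6 = 2.1667
  mean(V) = (1 + 2 + 3 + 6 + 8 + 5) / 6 = 25/6 = 4.1667
  mean(W) = (4 + 1 + 4 + 6 + 1 + 2) / 6 = 18/6 = 3

Step 2 — sample covariance S[i,j] = (1/(n-1)) · Σ_k (x_{k,i} - mean_i) · (x_{k,j} - mean_j), with n-1 = 5.
  S[U,U] = ((0.8333)·(0.8333) + (-0.1667)·(-0.1667) + (-0.1667)·(-0.1667) + (-0.1667)·(-0.1667) + (-0.1667)·(-0.1667) + (-0.1667)·(-0.1667)) / 5 = 0.8333/5 = 0.1667
  S[U,V] = ((0.8333)·(-3.1667) + (-0.1667)·(-2.1667) + (-0.1667)·(-1.1667) + (-0.1667)·(1.8333) + (-0.1667)·(3.8333) + (-0.1667)·(0.8333)) / 5 = -3.1667/5 = -0.6333
  S[U,W] = ((0.8333)·(1) + (-0.1667)·(-2) + (-0.1667)·(1) + (-0.1667)·(3) + (-0.1667)·(-2) + (-0.1667)·(-1)) / 5 = 1/5 = 0.2
  S[V,V] = ((-3.1667)·(-3.1667) + (-2.1667)·(-2.1667) + (-1.1667)·(-1.1667) + (1.8333)·(1.8333) + (3.8333)·(3.8333) + (0.8333)·(0.8333)) / 5 = 34.8333/5 = 6.9667
  S[V,W] = ((-3.1667)·(1) + (-2.1667)·(-2) + (-1.1667)·(1) + (1.8333)·(3) + (3.8333)·(-2) + (0.8333)·(-1)) / 5 = -3/5 = -0.6
  S[W,W] = ((1)·(1) + (-2)·(-2) + (1)·(1) + (3)·(3) + (-2)·(-2) + (-1)·(-1)) / 5 = 20/5 = 4

S is symmetric (S[j,i] = S[i,j]). Assembling:

S = [[0.1667, -0.6333, 0.2],
 [-0.6333, 6.9667, -0.6],
 [0.2, -0.6, 4]]


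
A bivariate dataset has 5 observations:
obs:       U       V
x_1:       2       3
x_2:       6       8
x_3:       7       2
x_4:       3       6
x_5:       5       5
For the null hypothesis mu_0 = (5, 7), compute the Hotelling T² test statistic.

Step 1 — sample mean vector:
  mean(U) = (2 + 6 + 7 + 3 + 5) / 5 = 23/5 = 4.6
  mean(V) = (3 + 8 + 2 + 6 + 5) / 5 = 24/5 = 4.8
  x̄ = (4.6, 4.8),  deviation x̄ - mu_0 = (4.6, 4.8) - (5, 7) = (-0.4, -2.2).

Step 2 — sample covariance matrix, S[i,j] = (1/(n-1)) · Σ_k (x_{k,i} - mean_i) · (x_{k,j} - mean_j), divisor n-1 = 4:
  S[U,U] = ((-2.6)·(-2.6) + (1.4)·(1.4) + (2.4)·(2.4) + (-1.6)·(-1.6) + (0.4)·(0.4)) / 4 = 17.2/4 = 4.3
  S[U,V] = ((-2.6)·(-1.8) + (1.4)·(3.2) + (2.4)·(-2.8) + (-1.6)·(1.2) + (0.4)·(0.2)) / 4 = 0.6/4 = 0.15
  S[V,V] = ((-1.8)·(-1.8) + (3.2)·(3.2) + (-2.8)·(-2.8) + (1.2)·(1.2) + (0.2)·(0.2)) / 4 = 22.8/4 = 5.7
  S = [[4.3, 0.15],
 [0.15, 5.7]].

Step 3 — invert S. det(S) = 4.3·5.7 - (0.15)² = 24.4875.
  S^{-1} = (1/det) · [[d, -b], [-b, a]] = [[0.2328, -0.0061],
 [-0.0061, 0.1756]].

Step 4 — quadratic form (x̄ - mu_0)^T · S^{-1} · (x̄ - mu_0):
  S^{-1} · (x̄ - mu_0) = (-0.0796, -0.3839),
  (x̄ - mu_0)^T · [...] = (-0.4)·(-0.0796) + (-2.2)·(-0.3839) = 0.8764.

Step 5 — scale by n: T² = 5 · 0.8764 = 4.3818.

T² ≈ 4.3818


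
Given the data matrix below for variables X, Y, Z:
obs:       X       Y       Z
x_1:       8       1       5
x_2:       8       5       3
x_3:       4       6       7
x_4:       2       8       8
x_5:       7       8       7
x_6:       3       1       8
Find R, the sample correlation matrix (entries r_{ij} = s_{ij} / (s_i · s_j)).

Step 1 — column means:
  mean(X) = (8 + 8 + 4 + 2 + 7 + 3) / 6 = 32/6 = 5.3333
  mean(Y) = (1 + 5 + 6 + 8 + 8 + 1) / 6 = 29/6 = 4.8333
  mean(Z) = (5 + 3 + 7 + 8 + 7 + 8) / 6 = 38/6 = 6.3333

Step 2 — sample variances and covariances s[i,j] = (1/(n-1)) · Σ_k (x_{k,i} - mean_i) · (x_{k,j} - mean_j), with n-1 = 5:
  s[X,X] = ((2.6667)·(2.6667) + (2.6667)·(2.6667) + (-1.3333)·(-1.3333) + (-3.3333)·(-3.3333) + (1.6667)·(1.6667) + (-2.3333)·(-2.3333)) / 5 = 35.3333/5 = 7.0667
  s[X,Y] = ((2.6667)·(-3.8333) + (2.6667)·(0.1667) + (-1.3333)·(1.1667) + (-3.3333)·(3.1667) + (1.6667)·(3.1667) + (-2.3333)·(-3.8333)) / 5 = -7.6667/5 = -1.5333
  s[X,Z] = ((2.6667)·(-1.3333) + (2.6667)·(-3.3333) + (-1.3333)·(0.6667) + (-3.3333)·(1.6667) + (1.6667)·(0.6667) + (-2.3333)·(1.6667)) / 5 = -21.6667/5 = -4.3333
  s[Y,Y] = ((-3.8333)·(-3.8333) + (0.1667)·(0.1667) + (1.1667)·(1.1667) + (3.1667)·(3.1667) + (3.1667)·(3.1667) + (-3.8333)·(-3.8333)) / 5 = 50.8333/5 = 10.1667
  s[Y,Z] = ((-3.8333)·(-1.3333) + (0.1667)·(-3.3333) + (1.1667)·(0.6667) + (3.1667)·(1.6667) + (3.1667)·(0.6667) + (-3.8333)·(1.6667)) / 5 = 6.3333/5 = 1.2667
  s[Z,Z] = ((-1.3333)·(-1.3333) + (-3.3333)·(-3.3333) + (0.6667)·(0.6667) + (1.6667)·(1.6667) + (0.6667)·(0.6667) + (1.6667)·(1.6667)) / 5 = 19.3333/5 = 3.8667
  Sample standard deviations s_i = √(s[i,i]):
  s(X) = √(7.0667) = 2.6583
  s(Y) = √(10.1667) = 3.1885
  s(Z) = √(3.8667) = 1.9664

Step 3 — r_{ij} = s_{ij} / (s_i · s_j):
  r[X,X] = 1 (diagonal).
  r[X,Y] = -1.5333 / (2.6583 · 3.1885) = -1.5333 / 8.4761 = -0.1809
  r[X,Z] = -4.3333 / (2.6583 · 1.9664) = -4.3333 / 5.2273 = -0.829
  r[Y,Y] = 1 (diagonal).
  r[Y,Z] = 1.2667 / (3.1885 · 1.9664) = 1.2667 / 6.2699 = 0.202
  r[Z,Z] = 1 (diagonal).

R is symmetric with unit diagonal. Assembling:

R = [[1, -0.1809, -0.829],
 [-0.1809, 1, 0.202],
 [-0.829, 0.202, 1]]


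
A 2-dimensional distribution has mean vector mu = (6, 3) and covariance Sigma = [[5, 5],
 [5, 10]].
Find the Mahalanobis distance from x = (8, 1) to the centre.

Step 1 — centre the observation: (x - mu) = (2, -2).

Step 2 — invert Sigma. det(Sigma) = 5·10 - (5)² = 25.
  Sigma^{-1} = (1/det) · [[d, -b], [-b, a]] = [[0.4, -0.2],
 [-0.2, 0.2]].

Step 3 — form the quadratic (x - mu)^T · Sigma^{-1} · (x - mu):
  Sigma^{-1} · (x - mu) = (1.2, -0.8).
  (x - mu)^T · [Sigma^{-1} · (x - mu)] = (2)·(1.2) + (-2)·(-0.8) = 4.

Step 4 — take square root: d = √(4) ≈ 2.

d(x, mu) = √(4) ≈ 2


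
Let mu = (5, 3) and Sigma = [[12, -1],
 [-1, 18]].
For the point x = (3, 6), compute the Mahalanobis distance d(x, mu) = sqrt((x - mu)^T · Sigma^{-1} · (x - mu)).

Step 1 — centre the observation: (x - mu) = (-2, 3).

Step 2 — invert Sigma. det(Sigma) = 12·18 - (-1)² = 215.
  Sigma^{-1} = (1/det) · [[d, -b], [-b, a]] = [[0.0837, 0.0047],
 [0.0047, 0.0558]].

Step 3 — form the quadratic (x - mu)^T · Sigma^{-1} · (x - mu):
  Sigma^{-1} · (x - mu) = (-0.1535, 0.1581).
  (x - mu)^T · [Sigma^{-1} · (x - mu)] = (-2)·(-0.1535) + (3)·(0.1581) = 0.7814.

Step 4 — take square root: d = √(0.7814) ≈ 0.884.

d(x, mu) = √(0.7814) ≈ 0.884


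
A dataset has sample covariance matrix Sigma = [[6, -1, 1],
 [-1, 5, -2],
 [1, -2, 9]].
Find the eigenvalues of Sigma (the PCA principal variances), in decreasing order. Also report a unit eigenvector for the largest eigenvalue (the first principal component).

Step 1 — characteristic polynomial p(λ) = det(λI - Sigma) = λ³ - tr·λ² + c_1·λ - det, where tr = trace, c_1 = sum of the principal 2×2 minors, det = det(Sigma):
  tr = 6 + 5 + 9 = 20,
  c_1 = (6·5 - (-1)²) + (6·9 - (1)²) + (5·9 - (-2)²) = 29 + 53 + 41 = 123,
  det = 6·(5·9 - (-2)²) - (-1)·((-1)·9 - (-2)·(1)) + (1)·((-1)·(-2) - 5·(1)) = 6·(41) - (-1)·(-7) + (1)·(-3) = 236.
  So p(λ) = λ³ - 20λ² + 123λ - 236.
Step 2 — look for an integer root (rational root theorem: any rational root is an integer divisor of 236). Testing λ = 4:
  p(4) = 64 - 320 + 492 - 236 = 0  ✓
  Dividing out (λ - 4): p(λ) = (λ - 4)(λ² - 16λ + 59).
Step 3 — remaining eigenvalues from the quadratic λ² - 16λ + 59 = 0:
  Δ = 16² - 4·59 = 256 - 236 = 20,  λ = (16 ± √20)/2 = (16 ± 4.4721)/2 ≈ 10.2361 or 5.7639.
  Sorted: λ_1 = 10.2361,  λ_2 = 5.7639,  λ_3 = 4  (check: sum = 20 = tr ✓).

Step 4 — unit eigenvector for λ_1 ≈ 10.2361: v spans the null space of (Sigma - λ_1 I), whose rows are
  r_1 = (-4.2361, -1, 1),  r_2 = (-1, -5.2361, -2),  r_3 = (1, -2, -1.2361).
  v is orthogonal to every row, so take v ∝ r_1 × r_2 = ((-1)·(-2) - (1)·(-5.2361), (1)·(-1) - (-4.2361)·(-2), (-4.2361)·(-5.2361) - (-1)·(-1)) ≈ (7.2361, -9.4721, 21.1803).
  Let u = (7.2361, -9.4721, 21.1803).
  ||u|| = √((7.2361)² + (-9.4721)² + (21.1803)²) = √(590.6888) ≈ 24.3041,  v_1 = u/||u|| ≈ (0.2977, -0.3897, 0.8715) (||v_1|| = 1).

λ_1 = 10.2361,  λ_2 = 5.7639,  λ_3 = 4;  v_1 ≈ (0.2977, -0.3897, 0.8715)


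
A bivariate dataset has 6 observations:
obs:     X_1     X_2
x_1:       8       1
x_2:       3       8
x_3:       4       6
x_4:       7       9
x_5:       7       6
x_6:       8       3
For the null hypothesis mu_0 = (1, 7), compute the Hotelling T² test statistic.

Step 1 — sample mean vector:
  mean(X_1) = (8 + 3 + 4 + 7 + 7 + 8) / 6 = 37/6 = 6.1667
  mean(X_2) = (1 + 8 + 6 + 9 + 6 + 3) / 6 = 33/6 = 5.5
  x̄ = (6.1667, 5.5),  deviation x̄ - mu_0 = (6.1667, 5.5) - (1, 7) = (5.1667, -1.5).

Step 2 — sample covariance matrix, S[i,j] = (1/(n-1)) · Σ_k (x_{k,i} - mean_i) · (x_{k,j} - mean_j), divisor n-1 = 5:
  S[X_1,X_1] = ((1.8333)·(1.8333) + (-3.1667)·(-3.1667) + (-2.1667)·(-2.1667) + (0.8333)·(0.8333) + (0.8333)·(0.8333) + (1.8333)·(1.8333)) / 5 = 22.8333/5 = 4.5667
  S[X_1,X_2] = ((1.8333)·(-4.5) + (-3.1667)·(2.5) + (-2.1667)·(0.5) + (0.8333)·(3.5) + (0.8333)·(0.5) + (1.8333)·(-2.5)) / 5 = -18.5/5 = -3.7
  S[X_2,X_2] = ((-4.5)·(-4.5) + (2.5)·(2.5) + (0.5)·(0.5) + (3.5)·(3.5) + (0.5)·(0.5) + (-2.5)·(-2.5)) / 5 = 45.5/5 = 9.1
  S = [[4.5667, -3.7],
 [-3.7, 9.1]].

Step 3 — invert S. det(S) = 4.5667·9.1 - (-3.7)² = 27.8667.
  S^{-1} = (1/det) · [[d, -b], [-b, a]] = [[0.3266, 0.1328],
 [0.1328, 0.1639]].

Step 4 — quadratic form (x̄ - mu_0)^T · S^{-1} · (x̄ - mu_0):
  S^{-1} · (x̄ - mu_0) = (1.488, 0.4402),
  (x̄ - mu_0)^T · [...] = (5.1667)·(1.488) + (-1.5)·(0.4402) = 7.0279.

Step 5 — scale by n: T² = 6 · 7.0279 = 42.1675.

T² ≈ 42.1675


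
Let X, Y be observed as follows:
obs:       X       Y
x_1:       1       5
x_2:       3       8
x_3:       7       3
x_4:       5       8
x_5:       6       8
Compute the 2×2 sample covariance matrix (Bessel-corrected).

Step 1 — column means:
  mean(X) = (1 + 3 + 7 + 5 + 6) / 5 = 22/5 = 4.4
  mean(Y) = (5 + 8 + 3 + 8 + 8) / 5 = 32/5 = 6.4

Step 2 — sample covariance S[i,j] = (1/(n-1)) · Σ_k (x_{k,i} - mean_i) · (x_{k,j} - mean_j), with n-1 = 4.
  S[X,X] = ((-3.4)·(-3.4) + (-1.4)·(-1.4) + (2.6)·(2.6) + (0.6)·(0.6) + (1.6)·(1.6)) / 4 = 23.2/4 = 5.8
  S[X,Y] = ((-3.4)·(-1.4) + (-1.4)·(1.6) + (2.6)·(-3.4) + (0.6)·(1.6) + (1.6)·(1.6)) / 4 = -2.8/4 = -0.7
  S[Y,Y] = ((-1.4)·(-1.4) + (1.6)·(1.6) + (-3.4)·(-3.4) + (1.6)·(1.6) + (1.6)·(1.6)) / 4 = 21.2/4 = 5.3

S is symmetric (S[j,i] = S[i,j]). Assembling:

S = [[5.8, -0.7],
 [-0.7, 5.3]]


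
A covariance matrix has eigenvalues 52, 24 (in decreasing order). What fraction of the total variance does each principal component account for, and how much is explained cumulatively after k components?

Step 1 — total variance = trace(Sigma) = Σ λ_i = 52 + 24 = 76.

Step 2 — fraction explained by component i = λ_i / Σ λ:
  PC1: 52/76 = 0.6842
  PC2: 24/76 = 0.3158

Step 3 — cumulative fraction after k components = (λ_1 + ... + λ_k) / Σ λ:
  k = 1: 52/76 = 0.6842
  k = 2: (52 + 24)/76 = 76/76 = 1

Summary (fraction, with percent):

explained: PC1 0.6842 (68.42%), PC2 0.3158 (31.58%);  cumulative: 0.6842, 1


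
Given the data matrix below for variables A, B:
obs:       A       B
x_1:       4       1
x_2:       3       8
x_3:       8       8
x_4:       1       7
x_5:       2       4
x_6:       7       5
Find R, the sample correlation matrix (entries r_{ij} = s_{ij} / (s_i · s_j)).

Step 1 — column means:
  mean(A) = (4 + 3 + 8 + 1 + 2 + 7) / 6 = 25/6 = 4.1667
  mean(B) = (1 + 8 + 8 + 7 + 4 + 5) / 6 = 33/6 = 5.5

Step 2 — sample variances and covariances s[i,j] = (1/(n-1)) · Σ_k (x_{k,i} - mean_i) · (x_{k,j} - mean_j), with n-1 = 5:
  s[A,A] = ((-0.1667)·(-0.1667) + (-1.1667)·(-1.1667) + (3.8333)·(3.8333) + (-3.1667)·(-3.1667) + (-2.1667)·(-2.1667) + (2.8333)·(2.8333)) / 5 = 38.8333/5 = 7.7667
  s[A,B] = ((-0.1667)·(-4.5) + (-1.1667)·(2.5) + (3.8333)·(2.5) + (-3.1667)·(1.5) + (-2.1667)·(-1.5) + (2.8333)·(-0.5)) / 5 = 4.5/5 = 0.9
  s[B,B] = ((-4.5)·(-4.5) + (2.5)·(2.5) + (2.5)·(2.5) + (1.5)·(1.5) + (-1.5)·(-1.5) + (-0.5)·(-0.5)) / 5 = 37.5/5 = 7.5
  Sample standard deviations s_i = √(s[i,i]):
  s(A) = √(7.7667) = 2.7869
  s(B) = √(7.5) = 2.7386

Step 3 — r_{ij} = s_{ij} / (s_i · s_j):
  r[A,A] = 1 (diagonal).
  r[A,B] = 0.9 / (2.7869 · 2.7386) = 0.9 / 7.6322 = 0.1179
  r[B,B] = 1 (diagonal).

R is symmetric with unit diagonal. Assembling:

R = [[1, 0.1179],
 [0.1179, 1]]


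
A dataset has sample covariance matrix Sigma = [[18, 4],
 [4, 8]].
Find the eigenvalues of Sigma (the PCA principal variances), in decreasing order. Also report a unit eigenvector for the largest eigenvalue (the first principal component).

Step 1 — characteristic polynomial of 2×2 Sigma:
  det(Sigma - λI) = λ² - trace · λ + det = 0.
  trace = 18 + 8 = 26, det = 18·8 - (4)² = 128.
Step 2 — discriminant:
  Δ = trace² - 4·det = 676 - 512 = 164.
Step 3 — eigenvalues:
  λ = (trace ± √Δ)/2 = (26 ± 12.8062)/2,
  λ_1 = 19.4031,  λ_2 = 6.5969.

Step 4 — unit eigenvector for λ_1: solve (Sigma - λ_1 I)v = 0. First row:
  (18 - 19.4031)·v_x + (4)·v_y = 0, i.e. (-1.4031)·v_x + (4)·v_y = 0,
  so v ∝ (b, λ_1 - a) = (4, 1.4031) = u.
  ||u|| = √((4)² + (1.4031)²) = √(17.9688) ≈ 4.239,
  v_1 = u/||u|| ≈ (0.9436, 0.331) (||v_1|| = 1).

λ_1 = 19.4031,  λ_2 = 6.5969;  v_1 ≈ (0.9436, 0.331)


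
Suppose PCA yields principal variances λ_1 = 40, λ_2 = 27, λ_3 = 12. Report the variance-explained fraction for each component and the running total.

Step 1 — total variance = trace(Sigma) = Σ λ_i = 40 + 27 + 12 = 79.

Step 2 — fraction explained by component i = λ_i / Σ λ:
  PC1: 40/79 = 0.5063
  PC2: 27/79 = 0.3418
  PC3: 12/79 = 0.1519

Step 3 — cumulative fraction after k components = (λ_1 + ... + λ_k) / Σ λ:
  k = 1: 40/79 = 0.5063
  k = 2: (40 + 27)/79 = 67/79 = 0.8481
  k = 3: (40 + 27 + 12)/79 = 79/79 = 1

Summary (fraction, with percent):

explained: PC1 0.5063 (50.63%), PC2 0.3418 (34.18%), PC3 0.1519 (15.19%);  cumulative: 0.5063, 0.8481, 1


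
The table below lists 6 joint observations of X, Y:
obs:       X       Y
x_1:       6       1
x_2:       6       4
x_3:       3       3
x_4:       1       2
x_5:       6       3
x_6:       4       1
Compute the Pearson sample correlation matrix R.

Step 1 — column means:
  mean(X) = (6 + 6 + 3 + 1 + 6 + 4) / 6 = 26/6 = 4.3333
  mean(Y) = (1 + 4 + 3 + 2 + 3 + 1) / 6 = 14/6 = 2.3333

Step 2 — sample variances and covariances s[i,j] = (1/(n-1)) · Σ_k (x_{k,i} - mean_i) · (x_{k,j} - mean_j), with n-1 = 5:
  s[X,X] = ((1.6667)·(1.6667) + (1.6667)·(1.6667) + (-1.3333)·(-1.3333) + (-3.3333)·(-3.3333) + (1.6667)·(1.6667) + (-0.3333)·(-0.3333)) / 5 = 21.3333/5 = 4.2667
  s[X,Y] = ((1.6667)·(-1.3333) + (1.6667)·(1.6667) + (-1.3333)·(0.6667) + (-3.3333)·(-0.3333) + (1.6667)·(0.6667) + (-0.3333)·(-1.3333)) / 5 = 2.3333/5 = 0.4667
  s[Y,Y] = ((-1.3333)·(-1.3333) + (1.6667)·(1.6667) + (0.6667)·(0.6667) + (-0.3333)·(-0.3333) + (0.6667)·(0.6667) + (-1.3333)·(-1.3333)) / 5 = 7.3333/5 = 1.4667
  Sample standard deviations s_i = √(s[i,i]):
  s(X) = √(4.2667) = 2.0656
  s(Y) = √(1.4667) = 1.2111

Step 3 — r_{ij} = s_{ij} / (s_i · s_j):
  r[X,X] = 1 (diagonal).
  r[X,Y] = 0.4667 / (2.0656 · 1.2111) = 0.4667 / 2.5016 = 0.1866
  r[Y,Y] = 1 (diagonal).

R is symmetric with unit diagonal. Assembling:

R = [[1, 0.1866],
 [0.1866, 1]]
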